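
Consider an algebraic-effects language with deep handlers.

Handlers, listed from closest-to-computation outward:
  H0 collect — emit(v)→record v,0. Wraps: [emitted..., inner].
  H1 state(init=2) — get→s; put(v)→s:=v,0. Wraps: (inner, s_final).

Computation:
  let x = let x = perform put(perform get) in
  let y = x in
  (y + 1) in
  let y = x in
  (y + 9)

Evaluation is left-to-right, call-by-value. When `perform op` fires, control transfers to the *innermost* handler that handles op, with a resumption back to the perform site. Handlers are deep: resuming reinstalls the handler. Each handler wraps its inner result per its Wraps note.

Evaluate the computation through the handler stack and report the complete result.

Answer: ([10], 2)

Working:
get @ H1 ⇒ 2
put(2) @ H1 ⇒ s:=2
H0 returns [10]
H1 returns ([10], 2)
= ([10], 2)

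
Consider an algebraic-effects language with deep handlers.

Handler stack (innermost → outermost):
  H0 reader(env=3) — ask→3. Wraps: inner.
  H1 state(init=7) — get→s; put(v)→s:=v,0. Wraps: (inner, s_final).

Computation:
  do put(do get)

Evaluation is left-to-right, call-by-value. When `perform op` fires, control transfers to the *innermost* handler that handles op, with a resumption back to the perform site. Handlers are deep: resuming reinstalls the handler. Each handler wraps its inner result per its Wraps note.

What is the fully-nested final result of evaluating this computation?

Evaluation trace:
get @ H1 ⇒ 7
put(7) @ H1 ⇒ s:=7
H0 returns 0
H1 returns (0, 7)
= (0, 7)

Answer: (0, 7)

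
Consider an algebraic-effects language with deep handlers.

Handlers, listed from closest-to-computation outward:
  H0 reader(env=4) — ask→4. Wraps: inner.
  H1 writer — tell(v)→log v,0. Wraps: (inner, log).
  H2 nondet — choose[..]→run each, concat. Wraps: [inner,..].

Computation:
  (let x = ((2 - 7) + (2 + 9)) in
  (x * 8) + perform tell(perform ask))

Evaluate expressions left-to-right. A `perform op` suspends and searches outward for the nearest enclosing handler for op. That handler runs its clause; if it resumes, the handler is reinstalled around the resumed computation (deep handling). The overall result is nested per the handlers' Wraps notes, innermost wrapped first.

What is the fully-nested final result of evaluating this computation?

Step-by-step:
ask @ H0 ⇒ 4
tell(4) @ H1 ⇒ log+=4
H0 returns 48
H1 returns (48, (4))
H2 returns [(48, (4))]
= [(48, (4))]

Answer: [(48, (4))]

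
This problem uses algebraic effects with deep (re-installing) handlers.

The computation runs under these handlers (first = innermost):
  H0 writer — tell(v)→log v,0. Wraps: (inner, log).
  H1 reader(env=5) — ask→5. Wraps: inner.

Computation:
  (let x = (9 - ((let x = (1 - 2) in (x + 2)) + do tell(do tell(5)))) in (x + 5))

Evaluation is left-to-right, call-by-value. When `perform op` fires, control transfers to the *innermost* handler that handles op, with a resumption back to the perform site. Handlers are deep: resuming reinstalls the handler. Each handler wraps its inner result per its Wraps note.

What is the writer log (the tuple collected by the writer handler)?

Answer: (5, 0)

Working:
tell(5) @ H0 ⇒ log+=5
tell(0) @ H0 ⇒ log+=0
H0 returns (13, (5, 0))
H1 returns (13, (5, 0))
= (13, (5, 0))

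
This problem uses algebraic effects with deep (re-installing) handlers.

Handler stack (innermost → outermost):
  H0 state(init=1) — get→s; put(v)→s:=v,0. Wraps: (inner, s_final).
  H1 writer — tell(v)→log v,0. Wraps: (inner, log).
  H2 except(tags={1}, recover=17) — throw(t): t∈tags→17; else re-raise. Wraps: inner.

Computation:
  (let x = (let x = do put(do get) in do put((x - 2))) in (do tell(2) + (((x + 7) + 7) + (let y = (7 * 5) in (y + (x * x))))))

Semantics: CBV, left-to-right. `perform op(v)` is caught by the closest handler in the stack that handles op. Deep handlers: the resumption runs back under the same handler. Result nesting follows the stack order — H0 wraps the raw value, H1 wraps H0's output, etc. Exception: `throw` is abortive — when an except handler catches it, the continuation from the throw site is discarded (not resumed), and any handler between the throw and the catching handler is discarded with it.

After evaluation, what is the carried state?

Evaluation trace:
get @ H0 ⇒ 1
put(1) @ H0 ⇒ s:=1
put(-2) @ H0 ⇒ s:=-2
tell(2) @ H1 ⇒ log+=2
H0 returns (49, -2)
H1 returns ((49, -2), (2))
H2 returns ((49, -2), (2))
= ((49, -2), (2))

Answer: -2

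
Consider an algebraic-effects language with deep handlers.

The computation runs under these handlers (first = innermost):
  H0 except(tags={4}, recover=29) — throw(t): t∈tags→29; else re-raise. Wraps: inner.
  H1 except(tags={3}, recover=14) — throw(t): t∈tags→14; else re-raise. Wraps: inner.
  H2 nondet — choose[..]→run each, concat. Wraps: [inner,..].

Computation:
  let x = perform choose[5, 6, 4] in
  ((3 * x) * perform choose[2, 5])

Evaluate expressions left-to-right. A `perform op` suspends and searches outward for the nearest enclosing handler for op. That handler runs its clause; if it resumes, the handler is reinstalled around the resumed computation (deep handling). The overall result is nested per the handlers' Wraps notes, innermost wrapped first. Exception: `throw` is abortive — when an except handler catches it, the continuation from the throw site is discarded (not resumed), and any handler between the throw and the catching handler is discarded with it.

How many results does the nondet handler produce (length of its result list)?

Evaluation trace:
choose[5, 6, 4] @ H2
  branch[0] choose=5:
    choose[2, 5] @ H2
      branch[0] choose=2:
        H0 returns 30
        H1 returns 30
        H2 returns [30]
      branch[1] choose=5:
        H0 returns 75
        H1 returns 75
        H2 returns [75]
  branch[1] choose=6:
    choose[2, 5] @ H2
      branch[0] choose=2:
        H0 returns 36
        H1 returns 36
        H2 returns [36]
      branch[1] choose=5:
        H0 returns 90
        H1 returns 90
        H2 returns [90]
  branch[2] choose=4:
    choose[2, 5] @ H2
      branch[0] choose=2:
        H0 returns 24
        H1 returns 24
        H2 returns [24]
      branch[1] choose=5:
        H0 returns 60
        H1 returns 60
        H2 returns [60]
= [30, 75, 36, 90, 24, 60]

Answer: 6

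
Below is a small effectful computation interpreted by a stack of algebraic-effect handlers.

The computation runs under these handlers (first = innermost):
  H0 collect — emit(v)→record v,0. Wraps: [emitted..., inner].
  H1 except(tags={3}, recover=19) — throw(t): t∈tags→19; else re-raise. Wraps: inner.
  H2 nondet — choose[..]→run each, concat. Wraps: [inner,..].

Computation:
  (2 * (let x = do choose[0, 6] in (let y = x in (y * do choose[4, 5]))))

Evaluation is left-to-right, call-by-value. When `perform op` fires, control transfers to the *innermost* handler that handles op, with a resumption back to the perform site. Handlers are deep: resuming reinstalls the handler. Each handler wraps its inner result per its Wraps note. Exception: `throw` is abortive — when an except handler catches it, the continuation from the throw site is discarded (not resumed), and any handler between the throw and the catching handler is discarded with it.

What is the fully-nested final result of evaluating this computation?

Evaluation trace:
choose[0, 6] @ H2
  branch[0] choose=0:
    choose[4, 5] @ H2
      branch[0] choose=4:
        H0 returns [0]
        H1 returns [0]
        H2 returns [[0]]
      branch[1] choose=5:
        H0 returns [0]
        H1 returns [0]
        H2 returns [[0]]
  branch[1] choose=6:
    choose[4, 5] @ H2
      branch[0] choose=4:
        H0 returns [48]
        H1 returns [48]
        H2 returns [[48]]
      branch[1] choose=5:
        H0 returns [60]
        H1 returns [60]
        H2 returns [[60]]
= [[0], [0], [48], [60]]

Answer: [[0], [0], [48], [60]]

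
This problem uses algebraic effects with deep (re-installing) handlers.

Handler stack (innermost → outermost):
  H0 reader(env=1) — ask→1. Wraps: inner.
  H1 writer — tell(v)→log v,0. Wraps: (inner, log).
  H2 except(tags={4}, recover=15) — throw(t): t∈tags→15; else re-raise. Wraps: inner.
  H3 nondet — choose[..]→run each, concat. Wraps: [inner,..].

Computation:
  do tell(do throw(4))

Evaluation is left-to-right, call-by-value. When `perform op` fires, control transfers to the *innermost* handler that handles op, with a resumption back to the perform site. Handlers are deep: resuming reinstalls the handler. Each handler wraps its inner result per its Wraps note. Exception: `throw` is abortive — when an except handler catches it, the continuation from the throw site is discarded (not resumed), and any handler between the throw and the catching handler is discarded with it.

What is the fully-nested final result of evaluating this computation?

Working:
throw(4) @ H2 caught ⇒ 15
H3 returns [15]
= [15]

Answer: [15]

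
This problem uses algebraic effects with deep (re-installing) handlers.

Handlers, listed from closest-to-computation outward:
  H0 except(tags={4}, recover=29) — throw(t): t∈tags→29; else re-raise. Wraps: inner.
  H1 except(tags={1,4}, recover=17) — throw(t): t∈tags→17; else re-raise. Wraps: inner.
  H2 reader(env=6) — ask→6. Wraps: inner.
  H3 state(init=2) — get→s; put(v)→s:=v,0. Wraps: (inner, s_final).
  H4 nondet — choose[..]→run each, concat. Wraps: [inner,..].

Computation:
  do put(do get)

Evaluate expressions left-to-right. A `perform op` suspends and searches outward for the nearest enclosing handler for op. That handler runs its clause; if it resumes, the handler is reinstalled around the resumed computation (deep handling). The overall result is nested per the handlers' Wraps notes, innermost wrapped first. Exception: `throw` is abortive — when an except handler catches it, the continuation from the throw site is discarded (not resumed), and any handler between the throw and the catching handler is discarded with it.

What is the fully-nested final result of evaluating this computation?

Working:
get @ H3 ⇒ 2
put(2) @ H3 ⇒ s:=2
H0 returns 0
H1 returns 0
H2 returns 0
H3 returns (0, 2)
H4 returns [(0, 2)]
= [(0, 2)]

Answer: [(0, 2)]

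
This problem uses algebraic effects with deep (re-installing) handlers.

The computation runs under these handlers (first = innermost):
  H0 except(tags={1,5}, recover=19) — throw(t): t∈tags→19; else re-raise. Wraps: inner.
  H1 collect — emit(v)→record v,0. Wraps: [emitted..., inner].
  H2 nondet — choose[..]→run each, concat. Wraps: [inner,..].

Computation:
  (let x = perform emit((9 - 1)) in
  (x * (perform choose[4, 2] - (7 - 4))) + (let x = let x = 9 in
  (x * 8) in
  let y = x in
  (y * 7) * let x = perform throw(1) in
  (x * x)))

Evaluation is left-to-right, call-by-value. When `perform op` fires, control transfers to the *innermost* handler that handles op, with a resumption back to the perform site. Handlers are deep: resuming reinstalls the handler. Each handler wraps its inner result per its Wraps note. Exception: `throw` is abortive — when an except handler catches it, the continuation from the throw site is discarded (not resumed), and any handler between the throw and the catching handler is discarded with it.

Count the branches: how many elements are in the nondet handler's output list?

Working:
emit(8) @ H1 ⇒ out+=8
choose[4, 2] @ H2
  branch[0] choose=4:
    throw(1) @ H0 caught ⇒ 19
    H1 returns [8, 19]
    H2 returns [[8, 19]]
  branch[1] choose=2:
    throw(1) @ H0 caught ⇒ 19
    H1 returns [8, 19]
    H2 returns [[8, 19]]
= [[8, 19], [8, 19]]

Answer: 2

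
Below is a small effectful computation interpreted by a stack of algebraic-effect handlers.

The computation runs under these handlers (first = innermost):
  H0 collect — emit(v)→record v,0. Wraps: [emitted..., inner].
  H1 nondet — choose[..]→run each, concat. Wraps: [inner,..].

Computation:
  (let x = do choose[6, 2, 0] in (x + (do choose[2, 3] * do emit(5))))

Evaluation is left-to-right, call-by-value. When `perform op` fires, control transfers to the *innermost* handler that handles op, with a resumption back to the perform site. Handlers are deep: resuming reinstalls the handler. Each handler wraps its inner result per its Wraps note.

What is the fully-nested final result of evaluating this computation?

Step-by-step:
choose[6, 2, 0] @ H1
  branch[0] choose=6:
    choose[2, 3] @ H1
      branch[0] choose=2:
        emit(5) @ H0 ⇒ out+=5
        H0 returns [5, 6]
        H1 returns [[5, 6]]
      branch[1] choose=3:
        emit(5) @ H0 ⇒ out+=5
        H0 returns [5, 6]
        H1 returns [[5, 6]]
  branch[1] choose=2:
    choose[2, 3] @ H1
      branch[0] choose=2:
        emit(5) @ H0 ⇒ out+=5
        H0 returns [5, 2]
        H1 returns [[5, 2]]
      branch[1] choose=3:
        emit(5) @ H0 ⇒ out+=5
        H0 returns [5, 2]
        H1 returns [[5, 2]]
  branch[2] choose=0:
    choose[2, 3] @ H1
      branch[0] choose=2:
        emit(5) @ H0 ⇒ out+=5
        H0 returns [5, 0]
        H1 returns [[5, 0]]
      branch[1] choose=3:
        emit(5) @ H0 ⇒ out+=5
        H0 returns [5, 0]
        H1 returns [[5, 0]]
= [[5, 6], [5, 6], [5, 2], [5, 2], [5, 0], [5, 0]]

Answer: [[5, 6], [5, 6], [5, 2], [5, 2], [5, 0], [5, 0]]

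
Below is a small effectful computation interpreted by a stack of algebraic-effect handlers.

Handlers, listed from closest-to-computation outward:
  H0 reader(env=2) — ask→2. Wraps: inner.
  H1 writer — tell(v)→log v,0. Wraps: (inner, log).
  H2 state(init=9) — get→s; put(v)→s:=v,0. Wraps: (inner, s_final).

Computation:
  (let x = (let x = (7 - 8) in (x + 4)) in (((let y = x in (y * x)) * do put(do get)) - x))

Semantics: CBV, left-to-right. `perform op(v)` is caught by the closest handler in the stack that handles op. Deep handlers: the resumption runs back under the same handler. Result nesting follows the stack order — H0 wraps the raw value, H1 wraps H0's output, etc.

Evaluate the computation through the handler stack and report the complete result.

Answer: ((-3, ()), 9)

Evaluation trace:
get @ H2 ⇒ 9
put(9) @ H2 ⇒ s:=9
H0 returns -3
H1 returns (-3, ())
H2 returns ((-3, ()), 9)
= ((-3, ()), 9)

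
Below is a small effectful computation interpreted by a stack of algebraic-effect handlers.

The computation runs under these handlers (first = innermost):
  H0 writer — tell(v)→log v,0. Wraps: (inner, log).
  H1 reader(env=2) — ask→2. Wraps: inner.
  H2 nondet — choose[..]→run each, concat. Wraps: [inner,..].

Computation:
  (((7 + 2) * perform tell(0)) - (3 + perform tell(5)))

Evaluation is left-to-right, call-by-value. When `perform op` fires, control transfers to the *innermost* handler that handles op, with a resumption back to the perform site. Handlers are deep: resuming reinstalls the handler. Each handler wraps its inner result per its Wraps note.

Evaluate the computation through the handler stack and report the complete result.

Answer: [(-3, (0, 5))]

Evaluation trace:
tell(0) @ H0 ⇒ log+=0
tell(5) @ H0 ⇒ log+=5
H0 returns (-3, (0, 5))
H1 returns (-3, (0, 5))
H2 returns [(-3, (0, 5))]
= [(-3, (0, 5))]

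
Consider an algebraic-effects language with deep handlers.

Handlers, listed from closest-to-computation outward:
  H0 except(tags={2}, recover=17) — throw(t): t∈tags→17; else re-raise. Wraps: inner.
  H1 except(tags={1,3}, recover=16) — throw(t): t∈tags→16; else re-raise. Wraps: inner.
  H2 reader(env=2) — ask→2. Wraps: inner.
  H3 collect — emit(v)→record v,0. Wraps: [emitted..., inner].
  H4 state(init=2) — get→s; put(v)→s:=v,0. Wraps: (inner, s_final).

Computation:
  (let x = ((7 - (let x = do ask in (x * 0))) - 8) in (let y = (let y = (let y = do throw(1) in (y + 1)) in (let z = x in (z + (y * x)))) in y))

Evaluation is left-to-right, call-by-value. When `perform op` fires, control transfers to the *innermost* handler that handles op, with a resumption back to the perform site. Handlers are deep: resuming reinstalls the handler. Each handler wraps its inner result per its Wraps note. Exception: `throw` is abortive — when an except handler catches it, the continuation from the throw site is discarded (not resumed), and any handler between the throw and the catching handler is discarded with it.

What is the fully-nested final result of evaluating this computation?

Step-by-step:
ask @ H2 ⇒ 2
throw(1) @ H0 re-raised
throw(1) @ H1 caught ⇒ 16
H2 returns 16
H3 returns [16]
H4 returns ([16], 2)
= ([16], 2)

Answer: ([16], 2)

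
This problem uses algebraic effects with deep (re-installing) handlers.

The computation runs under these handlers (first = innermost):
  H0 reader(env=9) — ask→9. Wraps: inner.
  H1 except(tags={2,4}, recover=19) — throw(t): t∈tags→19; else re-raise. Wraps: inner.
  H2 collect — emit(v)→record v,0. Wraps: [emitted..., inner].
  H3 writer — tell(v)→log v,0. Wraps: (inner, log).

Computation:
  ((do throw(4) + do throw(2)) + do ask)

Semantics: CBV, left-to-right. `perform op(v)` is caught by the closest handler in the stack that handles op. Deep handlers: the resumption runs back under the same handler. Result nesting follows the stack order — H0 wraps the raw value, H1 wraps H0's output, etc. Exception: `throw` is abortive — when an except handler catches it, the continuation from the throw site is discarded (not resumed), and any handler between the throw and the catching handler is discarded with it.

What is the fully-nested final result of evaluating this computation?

Evaluation trace:
throw(4) @ H1 caught ⇒ 19
H2 returns [19]
H3 returns ([19], ())
= ([19], ())

Answer: ([19], ())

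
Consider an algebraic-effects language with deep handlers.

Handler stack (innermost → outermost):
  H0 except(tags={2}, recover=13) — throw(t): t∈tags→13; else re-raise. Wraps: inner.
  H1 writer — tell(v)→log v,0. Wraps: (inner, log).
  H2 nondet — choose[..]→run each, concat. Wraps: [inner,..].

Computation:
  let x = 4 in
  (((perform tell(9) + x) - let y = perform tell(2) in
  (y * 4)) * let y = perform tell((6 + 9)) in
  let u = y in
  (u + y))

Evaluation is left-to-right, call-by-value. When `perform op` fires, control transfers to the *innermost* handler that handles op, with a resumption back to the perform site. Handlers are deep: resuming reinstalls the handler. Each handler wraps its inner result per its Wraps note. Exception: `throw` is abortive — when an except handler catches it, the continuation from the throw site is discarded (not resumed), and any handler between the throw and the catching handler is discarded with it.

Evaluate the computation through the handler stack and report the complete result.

Step-by-step:
tell(9) @ H1 ⇒ log+=9
tell(2) @ H1 ⇒ log+=2
tell(15) @ H1 ⇒ log+=15
H0 returns 0
H1 returns (0, (9, 2, 15))
H2 returns [(0, (9, 2, 15))]
= [(0, (9, 2, 15))]

Answer: [(0, (9, 2, 15))]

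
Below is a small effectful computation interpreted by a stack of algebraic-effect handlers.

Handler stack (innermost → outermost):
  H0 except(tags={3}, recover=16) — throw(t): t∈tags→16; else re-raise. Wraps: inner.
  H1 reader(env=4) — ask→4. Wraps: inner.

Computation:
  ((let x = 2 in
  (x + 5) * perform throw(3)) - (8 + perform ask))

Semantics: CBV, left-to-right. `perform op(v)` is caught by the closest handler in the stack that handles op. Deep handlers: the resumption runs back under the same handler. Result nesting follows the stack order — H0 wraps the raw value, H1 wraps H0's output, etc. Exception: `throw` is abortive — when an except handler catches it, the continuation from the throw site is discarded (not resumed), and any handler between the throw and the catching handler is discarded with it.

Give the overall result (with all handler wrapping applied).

Answer: 16

Step-by-step:
throw(3) @ H0 caught ⇒ 16
H1 returns 16
= 16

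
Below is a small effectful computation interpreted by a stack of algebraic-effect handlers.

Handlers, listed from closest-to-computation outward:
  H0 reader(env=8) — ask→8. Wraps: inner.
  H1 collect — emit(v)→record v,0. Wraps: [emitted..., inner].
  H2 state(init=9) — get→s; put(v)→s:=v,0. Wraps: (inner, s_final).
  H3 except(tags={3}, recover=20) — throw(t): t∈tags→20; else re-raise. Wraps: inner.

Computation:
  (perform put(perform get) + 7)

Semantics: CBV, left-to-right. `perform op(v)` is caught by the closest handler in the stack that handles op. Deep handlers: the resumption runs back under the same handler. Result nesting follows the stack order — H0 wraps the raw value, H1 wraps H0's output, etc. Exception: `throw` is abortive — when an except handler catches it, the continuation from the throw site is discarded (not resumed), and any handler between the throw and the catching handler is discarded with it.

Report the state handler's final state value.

Answer: 9

Step-by-step:
get @ H2 ⇒ 9
put(9) @ H2 ⇒ s:=9
H0 returns 7
H1 returns [7]
H2 returns ([7], 9)
H3 returns ([7], 9)
= ([7], 9)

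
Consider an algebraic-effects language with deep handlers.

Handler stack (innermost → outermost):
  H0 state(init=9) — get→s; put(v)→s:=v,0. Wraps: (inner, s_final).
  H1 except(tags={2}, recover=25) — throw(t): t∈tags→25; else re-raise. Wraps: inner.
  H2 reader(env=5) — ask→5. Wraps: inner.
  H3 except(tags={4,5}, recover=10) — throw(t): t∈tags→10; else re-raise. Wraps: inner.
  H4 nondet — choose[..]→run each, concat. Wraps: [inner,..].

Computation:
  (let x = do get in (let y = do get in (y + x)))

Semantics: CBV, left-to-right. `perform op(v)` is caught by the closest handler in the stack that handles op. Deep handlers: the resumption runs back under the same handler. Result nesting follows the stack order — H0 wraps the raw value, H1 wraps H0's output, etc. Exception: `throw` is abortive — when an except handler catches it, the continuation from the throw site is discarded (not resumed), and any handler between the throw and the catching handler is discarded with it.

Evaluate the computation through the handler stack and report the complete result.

Evaluation trace:
get @ H0 ⇒ 9
get @ H0 ⇒ 9
H0 returns (18, 9)
H1 returns (18, 9)
H2 returns (18, 9)
H3 returns (18, 9)
H4 returns [(18, 9)]
= [(18, 9)]

Answer: [(18, 9)]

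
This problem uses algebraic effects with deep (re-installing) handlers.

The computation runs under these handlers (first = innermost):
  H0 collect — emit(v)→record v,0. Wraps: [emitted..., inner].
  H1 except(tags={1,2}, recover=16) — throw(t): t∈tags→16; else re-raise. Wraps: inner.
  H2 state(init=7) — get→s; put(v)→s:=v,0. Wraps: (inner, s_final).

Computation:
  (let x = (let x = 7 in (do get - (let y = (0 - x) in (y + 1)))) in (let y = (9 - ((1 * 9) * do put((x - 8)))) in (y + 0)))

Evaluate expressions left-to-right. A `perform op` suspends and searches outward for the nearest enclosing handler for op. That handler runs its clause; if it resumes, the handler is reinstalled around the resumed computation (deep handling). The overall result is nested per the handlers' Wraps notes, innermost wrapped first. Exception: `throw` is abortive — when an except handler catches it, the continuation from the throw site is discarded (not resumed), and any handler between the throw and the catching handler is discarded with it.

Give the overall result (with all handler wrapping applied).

Answer: ([9], 5)

Evaluation trace:
get @ H2 ⇒ 7
put(5) @ H2 ⇒ s:=5
H0 returns [9]
H1 returns [9]
H2 returns ([9], 5)
= ([9], 5)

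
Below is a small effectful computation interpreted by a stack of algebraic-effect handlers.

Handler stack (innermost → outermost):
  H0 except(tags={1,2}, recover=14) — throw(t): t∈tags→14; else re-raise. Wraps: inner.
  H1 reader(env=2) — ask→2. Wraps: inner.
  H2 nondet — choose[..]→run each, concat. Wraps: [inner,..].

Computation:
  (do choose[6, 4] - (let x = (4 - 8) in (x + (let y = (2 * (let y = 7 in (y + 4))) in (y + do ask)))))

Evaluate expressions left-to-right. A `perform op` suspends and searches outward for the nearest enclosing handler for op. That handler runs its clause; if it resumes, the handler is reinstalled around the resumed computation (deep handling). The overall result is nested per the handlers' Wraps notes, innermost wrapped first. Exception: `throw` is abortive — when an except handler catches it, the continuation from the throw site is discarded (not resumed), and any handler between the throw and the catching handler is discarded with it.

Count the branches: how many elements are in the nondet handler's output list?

Working:
choose[6, 4] @ H2
  branch[0] choose=6:
    ask @ H1 ⇒ 2
    H0 returns -14
    H1 returns -14
    H2 returns [-14]
  branch[1] choose=4:
    ask @ H1 ⇒ 2
    H0 returns -16
    H1 returns -16
    H2 returns [-16]
= [-14, -16]

Answer: 2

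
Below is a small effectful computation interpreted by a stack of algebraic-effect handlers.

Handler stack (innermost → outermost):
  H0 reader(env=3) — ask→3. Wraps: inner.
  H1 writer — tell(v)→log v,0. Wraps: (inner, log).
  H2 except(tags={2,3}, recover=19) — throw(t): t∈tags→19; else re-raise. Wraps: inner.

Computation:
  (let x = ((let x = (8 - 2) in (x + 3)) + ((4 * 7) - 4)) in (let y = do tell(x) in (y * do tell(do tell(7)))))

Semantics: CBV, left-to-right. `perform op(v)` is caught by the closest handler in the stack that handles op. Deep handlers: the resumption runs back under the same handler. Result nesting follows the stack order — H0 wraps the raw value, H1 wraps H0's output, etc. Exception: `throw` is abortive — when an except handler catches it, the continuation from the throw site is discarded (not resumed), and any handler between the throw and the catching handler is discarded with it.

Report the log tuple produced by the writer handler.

Working:
tell(33) @ H1 ⇒ log+=33
tell(7) @ H1 ⇒ log+=7
tell(0) @ H1 ⇒ log+=0
H0 returns 0
H1 returns (0, (33, 7, 0))
H2 returns (0, (33, 7, 0))
= (0, (33, 7, 0))

Answer: (33, 7, 0)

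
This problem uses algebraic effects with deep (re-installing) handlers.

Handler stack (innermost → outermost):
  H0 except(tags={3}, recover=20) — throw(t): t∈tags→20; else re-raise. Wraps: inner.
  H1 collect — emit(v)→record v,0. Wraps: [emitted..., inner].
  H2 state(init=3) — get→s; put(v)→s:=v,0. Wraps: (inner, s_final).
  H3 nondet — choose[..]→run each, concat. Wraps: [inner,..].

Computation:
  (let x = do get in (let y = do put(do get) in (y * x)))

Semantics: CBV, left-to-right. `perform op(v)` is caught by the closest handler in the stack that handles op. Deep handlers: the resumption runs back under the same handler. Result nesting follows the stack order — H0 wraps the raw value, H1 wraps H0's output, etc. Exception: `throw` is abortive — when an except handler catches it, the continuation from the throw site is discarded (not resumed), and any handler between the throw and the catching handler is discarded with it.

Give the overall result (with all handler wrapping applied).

Working:
get @ H2 ⇒ 3
get @ H2 ⇒ 3
put(3) @ H2 ⇒ s:=3
H0 returns 0
H1 returns [0]
H2 returns ([0], 3)
H3 returns [([0], 3)]
= [([0], 3)]

Answer: [([0], 3)]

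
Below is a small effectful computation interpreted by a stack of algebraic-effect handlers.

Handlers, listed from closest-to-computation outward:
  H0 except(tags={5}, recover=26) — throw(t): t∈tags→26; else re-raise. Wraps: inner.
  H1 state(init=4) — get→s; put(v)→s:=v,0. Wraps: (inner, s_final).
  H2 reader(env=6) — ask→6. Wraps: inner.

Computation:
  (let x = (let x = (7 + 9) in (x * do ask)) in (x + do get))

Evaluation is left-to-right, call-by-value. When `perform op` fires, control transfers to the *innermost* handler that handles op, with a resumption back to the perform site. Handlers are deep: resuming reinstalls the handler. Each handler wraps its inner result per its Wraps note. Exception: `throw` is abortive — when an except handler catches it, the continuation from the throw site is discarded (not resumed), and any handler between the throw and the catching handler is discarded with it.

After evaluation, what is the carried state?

Evaluation trace:
ask @ H2 ⇒ 6
get @ H1 ⇒ 4
H0 returns 100
H1 returns (100, 4)
H2 returns (100, 4)
= (100, 4)

Answer: 4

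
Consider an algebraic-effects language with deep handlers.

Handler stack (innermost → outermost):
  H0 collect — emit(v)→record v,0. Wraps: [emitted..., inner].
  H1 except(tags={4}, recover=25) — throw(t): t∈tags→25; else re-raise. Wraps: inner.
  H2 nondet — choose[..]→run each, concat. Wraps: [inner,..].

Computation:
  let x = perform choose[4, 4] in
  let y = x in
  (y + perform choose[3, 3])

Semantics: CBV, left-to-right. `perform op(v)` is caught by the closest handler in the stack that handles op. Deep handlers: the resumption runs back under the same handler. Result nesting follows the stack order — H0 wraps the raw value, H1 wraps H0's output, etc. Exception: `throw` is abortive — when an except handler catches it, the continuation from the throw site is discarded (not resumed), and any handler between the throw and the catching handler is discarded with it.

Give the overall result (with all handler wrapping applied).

Answer: [[7], [7], [7], [7]]

Evaluation trace:
choose[4, 4] @ H2
  branch[0] choose=4:
    choose[3, 3] @ H2
      branch[0] choose=3:
        H0 returns [7]
        H1 returns [7]
        H2 returns [[7]]
      branch[1] choose=3:
        H0 returns [7]
        H1 returns [7]
        H2 returns [[7]]
  branch[1] choose=4:
    choose[3, 3] @ H2
      branch[0] choose=3:
        H0 returns [7]
        H1 returns [7]
        H2 returns [[7]]
      branch[1] choose=3:
        H0 returns [7]
        H1 returns [7]
        H2 returns [[7]]
= [[7], [7], [7], [7]]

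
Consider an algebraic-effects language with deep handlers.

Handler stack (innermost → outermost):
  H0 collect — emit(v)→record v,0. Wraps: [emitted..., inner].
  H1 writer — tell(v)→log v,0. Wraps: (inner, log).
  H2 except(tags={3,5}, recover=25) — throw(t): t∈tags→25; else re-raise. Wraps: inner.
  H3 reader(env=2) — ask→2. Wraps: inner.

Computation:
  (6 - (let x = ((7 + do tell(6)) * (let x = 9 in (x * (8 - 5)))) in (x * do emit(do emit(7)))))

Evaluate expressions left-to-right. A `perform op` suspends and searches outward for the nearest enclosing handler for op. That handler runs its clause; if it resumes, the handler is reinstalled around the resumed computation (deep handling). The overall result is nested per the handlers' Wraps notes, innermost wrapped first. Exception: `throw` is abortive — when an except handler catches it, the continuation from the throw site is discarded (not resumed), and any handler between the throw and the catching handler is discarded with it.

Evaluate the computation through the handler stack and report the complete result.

Answer: ([7, 0, 6], (6))

Evaluation trace:
tell(6) @ H1 ⇒ log+=6
emit(7) @ H0 ⇒ out+=7
emit(0) @ H0 ⇒ out+=0
H0 returns [7, 0, 6]
H1 returns ([7, 0, 6], (6))
H2 returns ([7, 0, 6], (6))
H3 returns ([7, 0, 6], (6))
= ([7, 0, 6], (6))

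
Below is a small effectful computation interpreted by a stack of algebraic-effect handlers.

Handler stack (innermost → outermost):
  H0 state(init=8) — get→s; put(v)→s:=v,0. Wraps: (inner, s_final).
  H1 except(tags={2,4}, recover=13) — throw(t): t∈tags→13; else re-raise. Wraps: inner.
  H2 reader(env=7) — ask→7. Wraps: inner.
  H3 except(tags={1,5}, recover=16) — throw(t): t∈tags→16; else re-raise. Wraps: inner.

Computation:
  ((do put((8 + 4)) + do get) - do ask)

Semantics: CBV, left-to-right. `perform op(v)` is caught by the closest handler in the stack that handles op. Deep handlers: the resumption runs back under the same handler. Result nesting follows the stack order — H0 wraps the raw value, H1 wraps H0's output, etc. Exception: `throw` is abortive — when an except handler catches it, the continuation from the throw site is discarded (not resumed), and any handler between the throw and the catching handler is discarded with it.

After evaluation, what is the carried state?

Evaluation trace:
put(12) @ H0 ⇒ s:=12
get @ H0 ⇒ 12
ask @ H2 ⇒ 7
H0 returns (5, 12)
H1 returns (5, 12)
H2 returns (5, 12)
H3 returns (5, 12)
= (5, 12)

Answer: 12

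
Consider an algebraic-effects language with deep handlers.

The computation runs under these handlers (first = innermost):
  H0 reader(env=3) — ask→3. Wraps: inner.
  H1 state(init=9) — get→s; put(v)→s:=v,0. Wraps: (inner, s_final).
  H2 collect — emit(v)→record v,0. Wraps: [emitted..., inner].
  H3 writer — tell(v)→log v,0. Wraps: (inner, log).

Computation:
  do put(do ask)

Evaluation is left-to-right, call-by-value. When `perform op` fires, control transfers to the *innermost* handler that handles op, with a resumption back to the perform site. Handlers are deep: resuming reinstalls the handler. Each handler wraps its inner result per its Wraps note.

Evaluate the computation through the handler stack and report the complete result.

Answer: ([(0, 3)], ())

Step-by-step:
ask @ H0 ⇒ 3
put(3) @ H1 ⇒ s:=3
H0 returns 0
H1 returns (0, 3)
H2 returns [(0, 3)]
H3 returns ([(0, 3)], ())
= ([(0, 3)], ())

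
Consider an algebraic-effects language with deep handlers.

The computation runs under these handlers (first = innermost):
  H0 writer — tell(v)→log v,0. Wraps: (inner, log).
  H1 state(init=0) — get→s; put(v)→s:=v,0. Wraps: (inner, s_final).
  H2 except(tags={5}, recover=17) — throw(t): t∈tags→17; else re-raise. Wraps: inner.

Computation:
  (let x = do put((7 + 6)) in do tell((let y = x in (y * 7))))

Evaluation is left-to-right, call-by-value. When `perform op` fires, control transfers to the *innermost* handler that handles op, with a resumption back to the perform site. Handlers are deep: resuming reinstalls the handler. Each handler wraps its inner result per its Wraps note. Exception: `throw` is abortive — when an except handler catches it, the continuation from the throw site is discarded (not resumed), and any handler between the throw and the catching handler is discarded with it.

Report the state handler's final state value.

Answer: 13

Working:
put(13) @ H1 ⇒ s:=13
tell(0) @ H0 ⇒ log+=0
H0 returns (0, (0))
H1 returns ((0, (0)), 13)
H2 returns ((0, (0)), 13)
= ((0, (0)), 13)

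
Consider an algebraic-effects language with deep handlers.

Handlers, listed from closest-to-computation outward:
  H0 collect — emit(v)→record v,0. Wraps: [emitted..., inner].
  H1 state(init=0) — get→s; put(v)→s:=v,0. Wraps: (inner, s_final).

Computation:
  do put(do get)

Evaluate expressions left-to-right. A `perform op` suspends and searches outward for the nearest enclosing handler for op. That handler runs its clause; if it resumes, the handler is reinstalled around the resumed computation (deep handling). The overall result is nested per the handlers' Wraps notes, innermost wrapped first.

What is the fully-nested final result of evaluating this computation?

Answer: ([0], 0)

Step-by-step:
get @ H1 ⇒ 0
put(0) @ H1 ⇒ s:=0
H0 returns [0]
H1 returns ([0], 0)
= ([0], 0)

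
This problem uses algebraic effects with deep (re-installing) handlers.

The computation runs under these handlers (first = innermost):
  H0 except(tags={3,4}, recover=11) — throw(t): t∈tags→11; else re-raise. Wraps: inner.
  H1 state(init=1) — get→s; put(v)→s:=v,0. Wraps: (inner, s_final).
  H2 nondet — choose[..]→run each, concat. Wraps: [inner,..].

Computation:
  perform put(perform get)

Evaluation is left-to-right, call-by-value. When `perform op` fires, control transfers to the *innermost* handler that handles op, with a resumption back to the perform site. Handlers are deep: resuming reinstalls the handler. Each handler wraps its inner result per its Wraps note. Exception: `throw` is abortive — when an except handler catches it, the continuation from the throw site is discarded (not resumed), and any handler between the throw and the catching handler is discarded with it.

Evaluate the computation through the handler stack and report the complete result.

Answer: [(0, 1)]

Working:
get @ H1 ⇒ 1
put(1) @ H1 ⇒ s:=1
H0 returns 0
H1 returns (0, 1)
H2 returns [(0, 1)]
= [(0, 1)]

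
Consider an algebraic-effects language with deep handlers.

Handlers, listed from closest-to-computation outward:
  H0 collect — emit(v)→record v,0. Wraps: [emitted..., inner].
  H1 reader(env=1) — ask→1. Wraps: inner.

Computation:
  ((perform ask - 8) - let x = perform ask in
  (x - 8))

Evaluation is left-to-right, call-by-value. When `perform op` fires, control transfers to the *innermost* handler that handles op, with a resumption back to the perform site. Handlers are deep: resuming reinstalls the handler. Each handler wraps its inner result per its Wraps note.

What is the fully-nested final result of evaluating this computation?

Evaluation trace:
ask @ H1 ⇒ 1
ask @ H1 ⇒ 1
H0 returns [0]
H1 returns [0]
= [0]

Answer: [0]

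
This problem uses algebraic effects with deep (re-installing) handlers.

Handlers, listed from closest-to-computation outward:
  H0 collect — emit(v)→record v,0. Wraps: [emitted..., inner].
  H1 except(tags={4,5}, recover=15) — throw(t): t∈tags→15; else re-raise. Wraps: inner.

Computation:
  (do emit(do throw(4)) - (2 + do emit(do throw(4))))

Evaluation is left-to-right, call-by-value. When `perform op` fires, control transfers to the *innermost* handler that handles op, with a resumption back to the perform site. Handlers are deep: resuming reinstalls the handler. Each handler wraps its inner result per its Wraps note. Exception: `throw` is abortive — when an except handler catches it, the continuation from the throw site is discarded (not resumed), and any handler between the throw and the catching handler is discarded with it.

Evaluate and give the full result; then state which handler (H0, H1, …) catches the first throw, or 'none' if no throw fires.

Step-by-step:
throw(4) @ H1 caught ⇒ 15
= 15

Answer: 15 ; first throw caught by: H1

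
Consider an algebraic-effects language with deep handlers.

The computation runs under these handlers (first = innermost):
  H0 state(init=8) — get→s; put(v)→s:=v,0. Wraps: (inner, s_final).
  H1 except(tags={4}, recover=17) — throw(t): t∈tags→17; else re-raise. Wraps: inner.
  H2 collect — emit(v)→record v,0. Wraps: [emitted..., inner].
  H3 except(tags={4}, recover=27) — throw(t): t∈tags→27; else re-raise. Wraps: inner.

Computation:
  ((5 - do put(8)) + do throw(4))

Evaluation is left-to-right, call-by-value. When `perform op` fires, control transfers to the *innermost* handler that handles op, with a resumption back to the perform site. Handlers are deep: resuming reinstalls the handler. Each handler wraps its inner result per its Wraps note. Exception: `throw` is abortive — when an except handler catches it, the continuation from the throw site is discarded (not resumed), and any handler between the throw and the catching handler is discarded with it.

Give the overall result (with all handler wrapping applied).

Step-by-step:
put(8) @ H0 ⇒ s:=8
throw(4) @ H1 caught ⇒ 17
H2 returns [17]
H3 returns [17]
= [17]

Answer: [17]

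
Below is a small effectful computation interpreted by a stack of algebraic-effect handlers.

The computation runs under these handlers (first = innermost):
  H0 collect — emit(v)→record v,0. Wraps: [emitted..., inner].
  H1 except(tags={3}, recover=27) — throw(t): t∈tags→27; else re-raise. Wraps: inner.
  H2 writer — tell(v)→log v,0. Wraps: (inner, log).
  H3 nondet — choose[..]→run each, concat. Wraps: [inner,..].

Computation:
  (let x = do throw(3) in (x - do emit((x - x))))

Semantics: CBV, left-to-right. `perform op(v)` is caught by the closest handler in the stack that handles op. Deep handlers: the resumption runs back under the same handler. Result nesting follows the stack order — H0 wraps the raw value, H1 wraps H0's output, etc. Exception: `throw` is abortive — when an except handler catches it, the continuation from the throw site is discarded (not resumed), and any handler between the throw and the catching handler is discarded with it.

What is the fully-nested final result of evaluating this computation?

Step-by-step:
throw(3) @ H1 caught ⇒ 27
H2 returns (27, ())
H3 returns [(27, ())]
= [(27, ())]

Answer: [(27, ())]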